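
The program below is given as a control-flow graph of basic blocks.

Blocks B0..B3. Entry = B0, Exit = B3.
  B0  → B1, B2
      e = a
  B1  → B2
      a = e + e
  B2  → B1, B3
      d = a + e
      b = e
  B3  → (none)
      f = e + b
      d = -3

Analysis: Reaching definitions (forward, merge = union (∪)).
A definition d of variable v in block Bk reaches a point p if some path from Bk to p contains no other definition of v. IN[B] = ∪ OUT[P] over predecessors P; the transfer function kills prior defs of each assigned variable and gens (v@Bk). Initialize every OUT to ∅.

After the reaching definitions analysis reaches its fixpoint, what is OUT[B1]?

Per-block solution:
  B0:   IN={}   OUT={e@B0}
  B1:   IN={a@B1, b@B2, d@B2, e@B0}   OUT={a@B1, b@B2, d@B2, e@B0}
  B2:   IN={a@B1, b@B2, d@B2, e@B0}   OUT={a@B1, b@B2, d@B2, e@B0}
  B3:   IN={a@B1, b@B2, d@B2, e@B0}   OUT={a@B1, b@B2, d@B3, e@B0, f@B3}

Merge at B1: IN[B1] = OUT[B0] ⊔ OUT[B2] = {a@B1, b@B2, d@B2, e@B0}
Applying B1's transfer function to that IN value gives OUT[B1] (row B1 above).

Answer: {a@B1, b@B2, d@B2, e@B0}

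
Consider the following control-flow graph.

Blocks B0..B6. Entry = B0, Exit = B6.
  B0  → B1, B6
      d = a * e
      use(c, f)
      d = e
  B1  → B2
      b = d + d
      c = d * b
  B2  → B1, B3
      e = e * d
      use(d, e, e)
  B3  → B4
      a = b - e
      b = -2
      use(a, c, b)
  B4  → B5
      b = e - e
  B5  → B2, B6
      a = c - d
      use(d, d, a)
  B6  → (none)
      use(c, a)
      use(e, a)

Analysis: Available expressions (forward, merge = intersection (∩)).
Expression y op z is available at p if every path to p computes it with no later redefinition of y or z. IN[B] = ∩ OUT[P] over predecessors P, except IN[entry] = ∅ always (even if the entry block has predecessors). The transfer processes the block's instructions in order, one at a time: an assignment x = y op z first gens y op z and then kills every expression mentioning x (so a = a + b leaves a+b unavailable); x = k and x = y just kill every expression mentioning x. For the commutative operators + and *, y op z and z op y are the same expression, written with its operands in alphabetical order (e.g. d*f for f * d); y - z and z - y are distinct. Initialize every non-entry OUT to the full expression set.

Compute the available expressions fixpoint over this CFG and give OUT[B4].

Per-block solution:
  B0: | IN={} | OUT={a*e}
  B1: | IN={} | OUT={b*d, d+d}
  B2: | IN={d+d} | OUT={d+d}
  B3: | IN={d+d} | OUT={d+d}
  B4: | IN={d+d} | OUT={d+d, e-e}
  B5: | IN={d+d, e-e} | OUT={c-d, d+d, e-e}
  B6: | IN={} | OUT={}

Merge at B4: IN[B4] = OUT[B3] = {d+d}
Applying B4's transfer function to that IN value gives OUT[B4] (row B4 above).

Answer: {d+d, e-e}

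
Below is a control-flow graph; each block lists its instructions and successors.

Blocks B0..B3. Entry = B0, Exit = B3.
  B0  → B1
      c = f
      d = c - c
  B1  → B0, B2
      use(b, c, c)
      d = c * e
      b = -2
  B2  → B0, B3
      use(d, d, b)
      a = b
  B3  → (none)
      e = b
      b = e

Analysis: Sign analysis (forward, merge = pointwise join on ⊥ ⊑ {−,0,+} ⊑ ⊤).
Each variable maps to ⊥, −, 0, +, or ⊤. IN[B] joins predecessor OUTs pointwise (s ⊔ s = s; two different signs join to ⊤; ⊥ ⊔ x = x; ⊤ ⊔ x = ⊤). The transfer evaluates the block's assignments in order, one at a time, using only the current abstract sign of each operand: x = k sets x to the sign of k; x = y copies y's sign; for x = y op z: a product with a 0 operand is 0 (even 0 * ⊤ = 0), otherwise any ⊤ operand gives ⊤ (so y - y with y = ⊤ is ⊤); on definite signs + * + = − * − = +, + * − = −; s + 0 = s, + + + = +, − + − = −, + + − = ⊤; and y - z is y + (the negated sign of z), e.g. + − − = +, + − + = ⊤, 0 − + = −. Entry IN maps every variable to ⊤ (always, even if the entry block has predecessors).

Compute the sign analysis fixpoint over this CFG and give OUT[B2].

Answer: {a: -, b: -, c: ⊤, d: ⊤, e: ⊤, f: ⊤}

Derivation:
Fixpoint table:
  B0:  IN=(all ⊤)  OUT=(all ⊤)
  B1:  IN=(all ⊤)  OUT={b:-; rest ⊤}
  B2:  IN={b:-; rest ⊤}  OUT={a:-, b:-; rest ⊤}
  B3:  IN={a:-, b:-; rest ⊤}  OUT={a:-, b:-, e:-; rest ⊤}

Merge at B2: IN[B2] = OUT[B1] = {a: ⊤, b: -, c: ⊤, d: ⊤, e: ⊤, f: ⊤}
Applying B2's transfer function to that IN value gives OUT[B2] (row B2 above).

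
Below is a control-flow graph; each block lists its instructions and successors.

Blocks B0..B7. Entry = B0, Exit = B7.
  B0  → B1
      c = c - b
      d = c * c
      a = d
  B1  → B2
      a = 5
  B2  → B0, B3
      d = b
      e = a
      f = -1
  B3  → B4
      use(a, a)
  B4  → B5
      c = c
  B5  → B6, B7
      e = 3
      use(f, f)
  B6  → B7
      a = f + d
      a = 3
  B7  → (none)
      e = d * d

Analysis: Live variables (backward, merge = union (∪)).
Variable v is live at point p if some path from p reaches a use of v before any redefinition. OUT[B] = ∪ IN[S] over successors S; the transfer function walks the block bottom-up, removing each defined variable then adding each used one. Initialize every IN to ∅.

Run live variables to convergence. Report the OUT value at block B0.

Answer: {b, c}

Trace:
Converged values:
  B0: | IN={b, c} | OUT={b, c}
  B1: | IN={b, c} | OUT={a, b, c}
  B2: | IN={a, b, c} | OUT={a, b, c, d, f}
  B3: | IN={a, c, d, f} | OUT={c, d, f}
  B4: | IN={c, d, f} | OUT={d, f}
  B5: | IN={d, f} | OUT={d, f}
  B6: | IN={d, f} | OUT={d}
  B7: | IN={d} | OUT={}

Merge at B0: OUT[B0] = IN[B1] = {b, c}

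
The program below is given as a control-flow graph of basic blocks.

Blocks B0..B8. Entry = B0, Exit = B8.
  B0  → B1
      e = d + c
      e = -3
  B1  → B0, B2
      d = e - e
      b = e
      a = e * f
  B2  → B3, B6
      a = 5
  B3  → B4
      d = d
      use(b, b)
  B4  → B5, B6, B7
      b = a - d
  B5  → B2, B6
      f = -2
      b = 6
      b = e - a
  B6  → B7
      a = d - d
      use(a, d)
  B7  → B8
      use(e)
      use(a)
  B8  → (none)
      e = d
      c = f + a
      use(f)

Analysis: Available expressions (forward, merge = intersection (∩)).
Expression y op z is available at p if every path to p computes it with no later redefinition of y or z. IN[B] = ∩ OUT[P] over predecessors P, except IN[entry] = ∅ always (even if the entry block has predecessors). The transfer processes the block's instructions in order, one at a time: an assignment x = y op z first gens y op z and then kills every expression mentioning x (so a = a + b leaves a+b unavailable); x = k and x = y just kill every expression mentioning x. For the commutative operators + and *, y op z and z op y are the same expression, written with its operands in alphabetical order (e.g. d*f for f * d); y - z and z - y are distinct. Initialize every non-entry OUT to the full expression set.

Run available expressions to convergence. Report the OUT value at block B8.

Answer: {a+f}

Derivation:
Per-block solution:
  B0:   IN={}   OUT={c+d}
  B1:   IN={c+d}   OUT={e*f, e-e}
  B2:   IN={e-e}   OUT={e-e}
  B3:   IN={e-e}   OUT={e-e}
  B4:   IN={e-e}   OUT={a-d, e-e}
  B5:   IN={a-d, e-e}   OUT={a-d, e-a, e-e}
  B6:   IN={e-e}   OUT={d-d, e-e}
  B7:   IN={e-e}   OUT={e-e}
  B8:   IN={e-e}   OUT={a+f}

Merge at B8: IN[B8] = OUT[B7] = {e-e}
Applying B8's transfer function to that IN value gives OUT[B8] (row B8 above).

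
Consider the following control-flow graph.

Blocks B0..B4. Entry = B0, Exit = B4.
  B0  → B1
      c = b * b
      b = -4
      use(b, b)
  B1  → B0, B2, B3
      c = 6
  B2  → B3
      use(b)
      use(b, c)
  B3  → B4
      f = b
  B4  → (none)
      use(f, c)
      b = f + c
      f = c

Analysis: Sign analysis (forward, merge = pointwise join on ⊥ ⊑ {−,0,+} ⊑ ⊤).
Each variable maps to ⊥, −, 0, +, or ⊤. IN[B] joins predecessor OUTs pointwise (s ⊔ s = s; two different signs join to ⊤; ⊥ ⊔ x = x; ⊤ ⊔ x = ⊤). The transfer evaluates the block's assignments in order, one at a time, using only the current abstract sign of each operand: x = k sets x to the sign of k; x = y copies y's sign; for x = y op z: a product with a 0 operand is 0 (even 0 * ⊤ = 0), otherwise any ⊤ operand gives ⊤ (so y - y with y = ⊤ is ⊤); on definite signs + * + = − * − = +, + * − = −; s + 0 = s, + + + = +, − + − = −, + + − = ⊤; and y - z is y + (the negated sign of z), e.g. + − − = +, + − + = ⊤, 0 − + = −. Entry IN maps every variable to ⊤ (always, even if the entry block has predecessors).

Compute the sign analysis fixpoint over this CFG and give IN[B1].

Answer: {a: ⊤, b: -, c: ⊤, d: ⊤, e: ⊤, f: ⊤}

Trace:
Per-block solution:
  B0:  IN=(all ⊤)  OUT={b:-; rest ⊤}
  B1:  IN={b:-; rest ⊤}  OUT={b:-, c:+; rest ⊤}
  B2:  IN={b:-, c:+; rest ⊤}  OUT={b:-, c:+; rest ⊤}
  B3:  IN={b:-, c:+; rest ⊤}  OUT={b:-, c:+, f:-; rest ⊤}
  B4:  IN={b:-, c:+, f:-; rest ⊤}  OUT={c:+, f:+; rest ⊤}

Merge at B1: IN[B1] = OUT[B0] = {a: ⊤, b: -, c: ⊤, d: ⊤, e: ⊤, f: ⊤}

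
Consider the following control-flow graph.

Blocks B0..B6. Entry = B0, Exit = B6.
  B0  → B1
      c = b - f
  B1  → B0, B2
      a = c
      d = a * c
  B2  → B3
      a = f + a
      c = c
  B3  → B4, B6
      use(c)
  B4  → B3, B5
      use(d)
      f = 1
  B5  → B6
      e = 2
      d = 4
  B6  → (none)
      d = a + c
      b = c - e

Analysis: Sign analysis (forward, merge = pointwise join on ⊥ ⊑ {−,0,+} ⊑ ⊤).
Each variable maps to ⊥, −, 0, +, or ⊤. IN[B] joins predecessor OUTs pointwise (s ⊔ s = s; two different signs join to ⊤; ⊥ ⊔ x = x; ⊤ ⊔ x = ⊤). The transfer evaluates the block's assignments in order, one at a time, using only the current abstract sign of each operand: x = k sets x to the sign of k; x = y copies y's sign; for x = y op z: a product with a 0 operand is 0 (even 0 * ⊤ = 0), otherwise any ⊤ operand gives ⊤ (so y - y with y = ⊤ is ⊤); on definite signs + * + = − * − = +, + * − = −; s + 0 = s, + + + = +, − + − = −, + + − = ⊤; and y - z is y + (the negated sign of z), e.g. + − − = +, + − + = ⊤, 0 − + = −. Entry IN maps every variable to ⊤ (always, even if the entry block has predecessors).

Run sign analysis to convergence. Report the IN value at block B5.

Answer: {a: ⊤, b: ⊤, c: ⊤, d: ⊤, e: ⊤, f: +}

Trace:
Converged values:
  B0: | IN=(all ⊤) | OUT=(all ⊤)
  B1: | IN=(all ⊤) | OUT=(all ⊤)
  B2: | IN=(all ⊤) | OUT=(all ⊤)
  B3: | IN=(all ⊤) | OUT=(all ⊤)
  B4: | IN=(all ⊤) | OUT={f:+; rest ⊤}
  B5: | IN={f:+; rest ⊤} | OUT={d:+, e:+, f:+; rest ⊤}
  B6: | IN=(all ⊤) | OUT=(all ⊤)

Merge at B5: IN[B5] = OUT[B4] = {a: ⊤, b: ⊤, c: ⊤, d: ⊤, e: ⊤, f: +}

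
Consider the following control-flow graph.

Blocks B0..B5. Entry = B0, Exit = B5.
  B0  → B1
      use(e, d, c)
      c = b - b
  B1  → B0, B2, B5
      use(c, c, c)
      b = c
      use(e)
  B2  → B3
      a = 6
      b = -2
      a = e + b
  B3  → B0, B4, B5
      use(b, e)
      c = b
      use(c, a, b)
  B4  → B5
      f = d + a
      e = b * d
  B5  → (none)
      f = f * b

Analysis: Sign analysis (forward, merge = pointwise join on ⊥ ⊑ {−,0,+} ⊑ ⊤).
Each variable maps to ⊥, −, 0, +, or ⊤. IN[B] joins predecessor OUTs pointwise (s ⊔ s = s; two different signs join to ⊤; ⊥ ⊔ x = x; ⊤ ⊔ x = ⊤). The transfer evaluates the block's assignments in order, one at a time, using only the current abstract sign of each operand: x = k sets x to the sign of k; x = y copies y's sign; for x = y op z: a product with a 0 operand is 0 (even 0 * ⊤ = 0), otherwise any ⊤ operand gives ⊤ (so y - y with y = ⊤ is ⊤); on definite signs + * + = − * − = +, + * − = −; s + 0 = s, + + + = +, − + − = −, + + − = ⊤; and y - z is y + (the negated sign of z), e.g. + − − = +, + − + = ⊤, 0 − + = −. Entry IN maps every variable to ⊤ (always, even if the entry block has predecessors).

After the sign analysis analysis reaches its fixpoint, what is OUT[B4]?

Converged values:
  B0:   IN=(all ⊤)   OUT=(all ⊤)
  B1:   IN=(all ⊤)   OUT=(all ⊤)
  B2:   IN=(all ⊤)   OUT={b:-; rest ⊤}
  B3:   IN={b:-; rest ⊤}   OUT={b:-, c:-; rest ⊤}
  B4:   IN={b:-, c:-; rest ⊤}   OUT={b:-, c:-; rest ⊤}
  B5:   IN=(all ⊤)   OUT=(all ⊤)

Merge at B4: IN[B4] = OUT[B3] = {a: ⊤, b: -, c: -, d: ⊤, e: ⊤, f: ⊤}
Applying B4's transfer function to that IN value gives OUT[B4] (row B4 above).

Answer: {a: ⊤, b: -, c: -, d: ⊤, e: ⊤, f: ⊤}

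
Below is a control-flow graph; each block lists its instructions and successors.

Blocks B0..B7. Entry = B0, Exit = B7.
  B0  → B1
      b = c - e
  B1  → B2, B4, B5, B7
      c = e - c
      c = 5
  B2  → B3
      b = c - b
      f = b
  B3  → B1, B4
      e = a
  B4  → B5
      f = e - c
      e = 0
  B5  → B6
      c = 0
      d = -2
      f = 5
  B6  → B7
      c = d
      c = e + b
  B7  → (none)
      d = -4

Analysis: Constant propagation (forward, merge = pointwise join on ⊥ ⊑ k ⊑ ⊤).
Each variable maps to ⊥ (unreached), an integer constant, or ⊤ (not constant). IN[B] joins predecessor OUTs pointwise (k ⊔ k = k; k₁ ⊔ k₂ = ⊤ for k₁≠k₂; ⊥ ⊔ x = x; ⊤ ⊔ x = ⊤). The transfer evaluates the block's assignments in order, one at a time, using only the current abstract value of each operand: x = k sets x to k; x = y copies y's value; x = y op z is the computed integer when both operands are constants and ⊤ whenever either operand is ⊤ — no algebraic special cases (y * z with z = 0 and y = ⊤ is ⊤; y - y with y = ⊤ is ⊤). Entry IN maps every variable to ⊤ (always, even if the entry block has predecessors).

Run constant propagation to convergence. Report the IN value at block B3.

Fixpoint table:
  B0:   IN=(all ⊤)   OUT=(all ⊤)
  B1:   IN=(all ⊤)   OUT={c:5; rest ⊤}
  B2:   IN={c:5; rest ⊤}   OUT={c:5; rest ⊤}
  B3:   IN={c:5; rest ⊤}   OUT={c:5; rest ⊤}
  B4:   IN={c:5; rest ⊤}   OUT={c:5, e:0; rest ⊤}
  B5:   IN={c:5; rest ⊤}   OUT={c:0, d:-2, f:5; rest ⊤}
  B6:   IN={c:0, d:-2, f:5; rest ⊤}   OUT={d:-2, f:5; rest ⊤}
  B7:   IN=(all ⊤)   OUT={d:-4; rest ⊤}

Merge at B3: IN[B3] = OUT[B2] = {a: ⊤, b: ⊤, c: 5, d: ⊤, e: ⊤, f: ⊤}

Answer: {a: ⊤, b: ⊤, c: 5, d: ⊤, e: ⊤, f: ⊤}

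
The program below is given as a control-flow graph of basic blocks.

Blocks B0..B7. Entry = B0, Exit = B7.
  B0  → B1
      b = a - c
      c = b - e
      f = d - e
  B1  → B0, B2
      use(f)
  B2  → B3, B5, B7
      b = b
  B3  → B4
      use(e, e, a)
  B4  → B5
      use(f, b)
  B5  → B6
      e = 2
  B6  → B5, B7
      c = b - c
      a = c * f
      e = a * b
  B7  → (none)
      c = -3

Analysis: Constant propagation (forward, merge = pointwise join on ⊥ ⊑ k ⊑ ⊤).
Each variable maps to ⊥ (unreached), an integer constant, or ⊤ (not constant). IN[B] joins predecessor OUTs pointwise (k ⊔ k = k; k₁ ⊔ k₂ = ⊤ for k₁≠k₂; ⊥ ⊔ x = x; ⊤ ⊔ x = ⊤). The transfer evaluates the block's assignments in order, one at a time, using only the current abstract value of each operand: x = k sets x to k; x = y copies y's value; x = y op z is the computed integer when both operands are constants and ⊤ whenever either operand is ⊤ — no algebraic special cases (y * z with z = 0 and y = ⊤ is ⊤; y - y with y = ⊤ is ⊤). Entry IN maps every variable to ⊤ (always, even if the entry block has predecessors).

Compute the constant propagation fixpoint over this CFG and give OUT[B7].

Converged values:
  B0:   IN=(all ⊤)   OUT=(all ⊤)
  B1:   IN=(all ⊤)   OUT=(all ⊤)
  B2:   IN=(all ⊤)   OUT=(all ⊤)
  B3:   IN=(all ⊤)   OUT=(all ⊤)
  B4:   IN=(all ⊤)   OUT=(all ⊤)
  B5:   IN=(all ⊤)   OUT={e:2; rest ⊤}
  B6:   IN={e:2; rest ⊤}   OUT=(all ⊤)
  B7:   IN=(all ⊤)   OUT={c:-3; rest ⊤}

Merge at B7: IN[B7] = OUT[B2] ⊔ OUT[B6] = {a: ⊤, b: ⊤, c: ⊤, d: ⊤, e: ⊤, f: ⊤}
Applying B7's transfer function to that IN value gives OUT[B7] (row B7 above).

Answer: {a: ⊤, b: ⊤, c: -3, d: ⊤, e: ⊤, f: ⊤}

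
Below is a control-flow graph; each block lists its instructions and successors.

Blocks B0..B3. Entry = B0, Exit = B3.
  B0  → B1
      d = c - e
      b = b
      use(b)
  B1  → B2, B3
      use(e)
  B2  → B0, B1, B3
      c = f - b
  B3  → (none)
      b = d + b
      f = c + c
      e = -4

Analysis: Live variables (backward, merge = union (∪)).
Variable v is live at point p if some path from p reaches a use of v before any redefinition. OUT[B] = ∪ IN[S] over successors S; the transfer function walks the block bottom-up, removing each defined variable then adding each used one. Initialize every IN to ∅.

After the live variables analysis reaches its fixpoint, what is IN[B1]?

Answer: {b, c, d, e, f}

Trace:
Fixpoint table:
  B0:  IN={b, c, e, f}  OUT={b, c, d, e, f}
  B1:  IN={b, c, d, e, f}  OUT={b, c, d, e, f}
  B2:  IN={b, d, e, f}  OUT={b, c, d, e, f}
  B3:  IN={b, c, d}  OUT={}

Merge at B1: OUT[B1] = IN[B2] ⊔ IN[B3] = {b, c, d, e, f}
Applying B1's transfer function to that OUT value gives IN[B1] (row B1 above).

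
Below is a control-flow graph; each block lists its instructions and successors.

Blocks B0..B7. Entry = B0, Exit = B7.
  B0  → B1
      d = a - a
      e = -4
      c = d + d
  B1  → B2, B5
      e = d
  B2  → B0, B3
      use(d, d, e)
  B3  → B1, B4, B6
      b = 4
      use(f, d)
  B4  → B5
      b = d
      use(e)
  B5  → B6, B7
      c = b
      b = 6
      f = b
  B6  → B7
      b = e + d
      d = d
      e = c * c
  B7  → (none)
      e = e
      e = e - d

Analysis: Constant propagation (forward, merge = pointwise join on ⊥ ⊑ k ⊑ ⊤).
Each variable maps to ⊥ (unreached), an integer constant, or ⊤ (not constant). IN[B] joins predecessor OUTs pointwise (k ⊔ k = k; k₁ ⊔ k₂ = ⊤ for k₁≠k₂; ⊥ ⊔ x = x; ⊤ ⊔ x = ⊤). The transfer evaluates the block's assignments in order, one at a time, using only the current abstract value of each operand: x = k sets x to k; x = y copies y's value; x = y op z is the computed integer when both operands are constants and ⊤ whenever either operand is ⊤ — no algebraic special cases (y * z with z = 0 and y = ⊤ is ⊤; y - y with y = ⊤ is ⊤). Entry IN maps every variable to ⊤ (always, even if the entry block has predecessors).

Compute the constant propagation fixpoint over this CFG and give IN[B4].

Fixpoint table:
  B0:  IN=(all ⊤)  OUT={e:-4; rest ⊤}
  B1:  IN=(all ⊤)  OUT=(all ⊤)
  B2:  IN=(all ⊤)  OUT=(all ⊤)
  B3:  IN=(all ⊤)  OUT={b:4; rest ⊤}
  B4:  IN={b:4; rest ⊤}  OUT=(all ⊤)
  B5:  IN=(all ⊤)  OUT={b:6, f:6; rest ⊤}
  B6:  IN=(all ⊤)  OUT=(all ⊤)
  B7:  IN=(all ⊤)  OUT=(all ⊤)

Merge at B4: IN[B4] = OUT[B3] = {a: ⊤, b: 4, c: ⊤, d: ⊤, e: ⊤, f: ⊤}

Answer: {a: ⊤, b: 4, c: ⊤, d: ⊤, e: ⊤, f: ⊤}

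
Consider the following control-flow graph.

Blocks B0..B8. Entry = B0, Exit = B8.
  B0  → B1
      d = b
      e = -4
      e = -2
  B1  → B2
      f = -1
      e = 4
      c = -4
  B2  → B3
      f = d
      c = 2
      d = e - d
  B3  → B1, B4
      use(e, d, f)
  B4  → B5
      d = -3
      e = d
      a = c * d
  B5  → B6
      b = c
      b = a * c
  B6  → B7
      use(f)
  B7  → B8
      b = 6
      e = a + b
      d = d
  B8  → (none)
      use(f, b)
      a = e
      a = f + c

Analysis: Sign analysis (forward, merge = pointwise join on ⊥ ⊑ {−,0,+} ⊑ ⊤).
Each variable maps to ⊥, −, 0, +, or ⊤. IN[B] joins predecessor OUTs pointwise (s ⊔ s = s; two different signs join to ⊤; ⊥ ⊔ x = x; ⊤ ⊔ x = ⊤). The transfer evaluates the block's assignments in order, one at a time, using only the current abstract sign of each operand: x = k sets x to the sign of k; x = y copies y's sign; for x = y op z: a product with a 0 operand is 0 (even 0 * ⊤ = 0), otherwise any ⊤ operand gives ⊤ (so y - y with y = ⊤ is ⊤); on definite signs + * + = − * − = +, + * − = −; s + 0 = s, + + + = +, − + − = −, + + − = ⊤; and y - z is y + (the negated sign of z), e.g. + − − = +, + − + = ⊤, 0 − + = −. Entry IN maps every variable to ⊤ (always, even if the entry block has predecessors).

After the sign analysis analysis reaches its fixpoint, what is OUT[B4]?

Answer: {a: -, b: ⊤, c: +, d: -, e: -, f: ⊤}

Working:
Converged values:
  B0:   IN=(all ⊤)   OUT={e:-; rest ⊤}
  B1:   IN=(all ⊤)   OUT={c:-, e:+, f:-; rest ⊤}
  B2:   IN={c:-, e:+, f:-; rest ⊤}   OUT={c:+, e:+; rest ⊤}
  B3:   IN={c:+, e:+; rest ⊤}   OUT={c:+, e:+; rest ⊤}
  B4:   IN={c:+, e:+; rest ⊤}   OUT={a:-, c:+, d:-, e:-; rest ⊤}
  B5:   IN={a:-, c:+, d:-, e:-; rest ⊤}   OUT={a:-, b:-, c:+, d:-, e:-; rest ⊤}
  B6:   IN={a:-, b:-, c:+, d:-, e:-; rest ⊤}   OUT={a:-, b:-, c:+, d:-, e:-; rest ⊤}
  B7:   IN={a:-, b:-, c:+, d:-, e:-; rest ⊤}   OUT={a:-, b:+, c:+, d:-; rest ⊤}
  B8:   IN={a:-, b:+, c:+, d:-; rest ⊤}   OUT={b:+, c:+, d:-; rest ⊤}

Merge at B4: IN[B4] = OUT[B3] = {a: ⊤, b: ⊤, c: +, d: ⊤, e: +, f: ⊤}
Applying B4's transfer function to that IN value gives OUT[B4] (row B4 above).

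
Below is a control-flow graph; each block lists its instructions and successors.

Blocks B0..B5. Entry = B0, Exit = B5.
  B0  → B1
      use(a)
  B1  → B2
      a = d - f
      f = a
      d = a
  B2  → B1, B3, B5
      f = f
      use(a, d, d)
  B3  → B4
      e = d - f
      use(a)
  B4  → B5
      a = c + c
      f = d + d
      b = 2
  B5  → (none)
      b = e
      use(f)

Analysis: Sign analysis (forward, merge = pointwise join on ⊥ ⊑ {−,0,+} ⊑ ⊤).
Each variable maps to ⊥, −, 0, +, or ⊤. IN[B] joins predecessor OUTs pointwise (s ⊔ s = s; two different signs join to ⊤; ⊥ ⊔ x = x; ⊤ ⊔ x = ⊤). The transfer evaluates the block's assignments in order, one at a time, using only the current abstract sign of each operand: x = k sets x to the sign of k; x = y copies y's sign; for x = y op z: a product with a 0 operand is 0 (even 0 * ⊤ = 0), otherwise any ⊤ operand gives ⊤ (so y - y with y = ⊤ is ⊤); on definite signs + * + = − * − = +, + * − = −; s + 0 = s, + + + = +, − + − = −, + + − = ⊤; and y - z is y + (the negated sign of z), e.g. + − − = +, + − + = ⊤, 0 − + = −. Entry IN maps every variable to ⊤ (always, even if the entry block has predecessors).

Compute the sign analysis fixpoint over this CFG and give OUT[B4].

Answer: {a: ⊤, b: +, c: ⊤, d: ⊤, e: ⊤, f: ⊤}

Derivation:
Converged values:
  B0:   IN=(all ⊤)   OUT=(all ⊤)
  B1:   IN=(all ⊤)   OUT=(all ⊤)
  B2:   IN=(all ⊤)   OUT=(all ⊤)
  B3:   IN=(all ⊤)   OUT=(all ⊤)
  B4:   IN=(all ⊤)   OUT={b:+; rest ⊤}
  B5:   IN=(all ⊤)   OUT=(all ⊤)

Merge at B4: IN[B4] = OUT[B3] = {a: ⊤, b: ⊤, c: ⊤, d: ⊤, e: ⊤, f: ⊤}
Applying B4's transfer function to that IN value gives OUT[B4] (row B4 above).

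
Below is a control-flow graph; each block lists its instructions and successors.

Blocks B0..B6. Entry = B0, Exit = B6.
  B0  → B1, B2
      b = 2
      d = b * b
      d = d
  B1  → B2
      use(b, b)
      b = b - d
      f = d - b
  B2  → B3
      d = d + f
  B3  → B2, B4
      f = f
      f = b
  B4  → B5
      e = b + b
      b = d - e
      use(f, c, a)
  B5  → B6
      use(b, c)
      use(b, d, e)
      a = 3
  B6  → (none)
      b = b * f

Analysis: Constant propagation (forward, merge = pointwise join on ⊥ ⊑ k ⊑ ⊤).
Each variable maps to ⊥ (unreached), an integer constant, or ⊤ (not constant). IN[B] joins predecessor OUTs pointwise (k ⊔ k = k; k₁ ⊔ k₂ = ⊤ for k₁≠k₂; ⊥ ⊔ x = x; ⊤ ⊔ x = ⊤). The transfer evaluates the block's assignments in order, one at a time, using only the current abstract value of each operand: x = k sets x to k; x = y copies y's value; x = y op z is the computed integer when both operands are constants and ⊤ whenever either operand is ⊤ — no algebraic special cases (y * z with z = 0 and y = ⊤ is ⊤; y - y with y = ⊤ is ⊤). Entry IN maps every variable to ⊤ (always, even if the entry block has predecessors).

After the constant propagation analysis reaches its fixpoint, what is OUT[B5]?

Answer: {a: 3, b: ⊤, c: ⊤, d: ⊤, e: ⊤, f: ⊤}

Derivation:
Converged values:
  B0: | IN=(all ⊤) | OUT={b:2, d:4; rest ⊤}
  B1: | IN={b:2, d:4; rest ⊤} | OUT={b:-2, d:4, f:6; rest ⊤}
  B2: | IN=(all ⊤) | OUT=(all ⊤)
  B3: | IN=(all ⊤) | OUT=(all ⊤)
  B4: | IN=(all ⊤) | OUT=(all ⊤)
  B5: | IN=(all ⊤) | OUT={a:3; rest ⊤}
  B6: | IN={a:3; rest ⊤} | OUT={a:3; rest ⊤}

Merge at B5: IN[B5] = OUT[B4] = {a: ⊤, b: ⊤, c: ⊤, d: ⊤, e: ⊤, f: ⊤}
Applying B5's transfer function to that IN value gives OUT[B5] (row B5 above).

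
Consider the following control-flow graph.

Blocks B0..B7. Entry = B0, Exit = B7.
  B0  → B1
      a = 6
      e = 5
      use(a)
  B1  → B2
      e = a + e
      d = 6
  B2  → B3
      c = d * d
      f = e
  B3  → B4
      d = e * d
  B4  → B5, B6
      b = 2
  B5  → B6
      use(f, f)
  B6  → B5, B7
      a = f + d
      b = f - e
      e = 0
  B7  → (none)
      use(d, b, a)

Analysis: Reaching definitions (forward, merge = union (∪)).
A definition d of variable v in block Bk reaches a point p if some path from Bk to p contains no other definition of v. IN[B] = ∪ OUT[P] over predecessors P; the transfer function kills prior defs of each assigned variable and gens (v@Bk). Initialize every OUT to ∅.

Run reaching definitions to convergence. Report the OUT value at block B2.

Fixpoint table:
  B0: | IN={} | OUT={a@B0, e@B0}
  B1: | IN={a@B0, e@B0} | OUT={a@B0, d@B1, e@B1}
  B2: | IN={a@B0, d@B1, e@B1} | OUT={a@B0, c@B2, d@B1, e@B1, f@B2}
  B3: | IN={a@B0, c@B2, d@B1, e@B1, f@B2} | OUT={a@B0, c@B2, d@B3, e@B1, f@B2}
  B4: | IN={a@B0, c@B2, d@B3, e@B1, f@B2} | OUT={a@B0, b@B4, c@B2, d@B3, e@B1, f@B2}
  B5: | IN={a@B0, a@B6, b@B4, b@B6, c@B2, d@B3, e@B1, e@B6, f@B2} | OUT={a@B0, a@B6, b@B4, b@B6, c@B2, d@B3, e@B1, e@B6, f@B2}
  B6: | IN={a@B0, a@B6, b@B4, b@B6, c@B2, d@B3, e@B1, e@B6, f@B2} | OUT={a@B6, b@B6, c@B2, d@B3, e@B6, f@B2}
  B7: | IN={a@B6, b@B6, c@B2, d@B3, e@B6, f@B2} | OUT={a@B6, b@B6, c@B2, d@B3, e@B6, f@B2}

Merge at B2: IN[B2] = OUT[B1] = {a@B0, d@B1, e@B1}
Applying B2's transfer function to that IN value gives OUT[B2] (row B2 above).

Answer: {a@B0, c@B2, d@B1, e@B1, f@B2}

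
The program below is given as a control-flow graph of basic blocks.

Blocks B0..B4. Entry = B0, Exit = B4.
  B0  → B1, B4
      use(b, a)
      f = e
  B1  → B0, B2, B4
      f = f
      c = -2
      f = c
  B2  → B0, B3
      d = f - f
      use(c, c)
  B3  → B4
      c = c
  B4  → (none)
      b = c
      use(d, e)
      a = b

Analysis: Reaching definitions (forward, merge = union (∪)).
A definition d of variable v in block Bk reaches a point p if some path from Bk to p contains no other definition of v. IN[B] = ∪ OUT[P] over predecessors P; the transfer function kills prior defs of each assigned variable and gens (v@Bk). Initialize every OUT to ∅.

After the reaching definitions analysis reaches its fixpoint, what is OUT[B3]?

Fixpoint table:
  B0:  IN={c@B1, d@B2, f@B1}  OUT={c@B1, d@B2, f@B0}
  B1:  IN={c@B1, d@B2, f@B0}  OUT={c@B1, d@B2, f@B1}
  B2:  IN={c@B1, d@B2, f@B1}  OUT={c@B1, d@B2, f@B1}
  B3:  IN={c@B1, d@B2, f@B1}  OUT={c@B3, d@B2, f@B1}
  B4:  IN={c@B1, c@B3, d@B2, f@B0, f@B1}  OUT={a@B4, b@B4, c@B1, c@B3, d@B2, f@B0, f@B1}

Merge at B3: IN[B3] = OUT[B2] = {c@B1, d@B2, f@B1}
Applying B3's transfer function to that IN value gives OUT[B3] (row B3 above).

Answer: {c@B3, d@B2, f@B1}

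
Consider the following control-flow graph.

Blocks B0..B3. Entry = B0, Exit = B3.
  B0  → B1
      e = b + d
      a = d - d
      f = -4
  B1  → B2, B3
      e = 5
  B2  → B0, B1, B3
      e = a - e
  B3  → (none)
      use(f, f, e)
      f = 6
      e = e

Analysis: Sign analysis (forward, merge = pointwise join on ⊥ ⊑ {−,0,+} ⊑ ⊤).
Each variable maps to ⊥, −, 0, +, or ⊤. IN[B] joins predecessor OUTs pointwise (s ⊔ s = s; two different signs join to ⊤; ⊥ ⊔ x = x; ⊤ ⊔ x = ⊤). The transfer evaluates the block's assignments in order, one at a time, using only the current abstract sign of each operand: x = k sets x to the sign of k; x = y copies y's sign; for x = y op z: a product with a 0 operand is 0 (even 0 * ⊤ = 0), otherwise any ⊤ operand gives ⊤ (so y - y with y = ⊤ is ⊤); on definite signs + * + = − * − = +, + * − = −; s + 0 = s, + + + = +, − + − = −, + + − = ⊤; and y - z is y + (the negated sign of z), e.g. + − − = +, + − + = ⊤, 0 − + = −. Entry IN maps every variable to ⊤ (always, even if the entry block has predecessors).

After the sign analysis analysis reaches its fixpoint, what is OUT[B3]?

Per-block solution:
  B0:   IN=(all ⊤)   OUT={f:-; rest ⊤}
  B1:   IN={f:-; rest ⊤}   OUT={e:+, f:-; rest ⊤}
  B2:   IN={e:+, f:-; rest ⊤}   OUT={f:-; rest ⊤}
  B3:   IN={f:-; rest ⊤}   OUT={f:+; rest ⊤}

Merge at B3: IN[B3] = OUT[B1] ⊔ OUT[B2] = {a: ⊤, b: ⊤, c: ⊤, d: ⊤, e: ⊤, f: -}
Applying B3's transfer function to that IN value gives OUT[B3] (row B3 above).

Answer: {a: ⊤, b: ⊤, c: ⊤, d: ⊤, e: ⊤, f: +}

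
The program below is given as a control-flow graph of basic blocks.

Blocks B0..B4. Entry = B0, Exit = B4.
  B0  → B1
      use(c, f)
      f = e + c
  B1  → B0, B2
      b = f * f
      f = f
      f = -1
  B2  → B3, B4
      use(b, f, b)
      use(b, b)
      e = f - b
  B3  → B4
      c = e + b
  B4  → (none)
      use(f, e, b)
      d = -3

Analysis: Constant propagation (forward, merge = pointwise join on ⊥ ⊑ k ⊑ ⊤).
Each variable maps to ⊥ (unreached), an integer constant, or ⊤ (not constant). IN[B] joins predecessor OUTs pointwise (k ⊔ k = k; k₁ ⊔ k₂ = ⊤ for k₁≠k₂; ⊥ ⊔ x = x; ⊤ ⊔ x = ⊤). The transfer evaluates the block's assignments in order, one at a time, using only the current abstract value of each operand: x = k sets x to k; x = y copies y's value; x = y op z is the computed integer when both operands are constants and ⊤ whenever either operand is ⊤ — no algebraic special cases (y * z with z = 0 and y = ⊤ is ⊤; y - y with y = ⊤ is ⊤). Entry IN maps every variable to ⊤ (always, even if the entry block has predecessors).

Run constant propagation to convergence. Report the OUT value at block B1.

Answer: {a: ⊤, b: ⊤, c: ⊤, d: ⊤, e: ⊤, f: -1}

Trace:
Fixpoint table:
  B0:  IN=(all ⊤)  OUT=(all ⊤)
  B1:  IN=(all ⊤)  OUT={f:-1; rest ⊤}
  B2:  IN={f:-1; rest ⊤}  OUT={f:-1; rest ⊤}
  B3:  IN={f:-1; rest ⊤}  OUT={f:-1; rest ⊤}
  B4:  IN={f:-1; rest ⊤}  OUT={d:-3, f:-1; rest ⊤}

Merge at B1: IN[B1] = OUT[B0] = {a: ⊤, b: ⊤, c: ⊤, d: ⊤, e: ⊤, f: ⊤}
Applying B1's transfer function to that IN value gives OUT[B1] (row B1 above).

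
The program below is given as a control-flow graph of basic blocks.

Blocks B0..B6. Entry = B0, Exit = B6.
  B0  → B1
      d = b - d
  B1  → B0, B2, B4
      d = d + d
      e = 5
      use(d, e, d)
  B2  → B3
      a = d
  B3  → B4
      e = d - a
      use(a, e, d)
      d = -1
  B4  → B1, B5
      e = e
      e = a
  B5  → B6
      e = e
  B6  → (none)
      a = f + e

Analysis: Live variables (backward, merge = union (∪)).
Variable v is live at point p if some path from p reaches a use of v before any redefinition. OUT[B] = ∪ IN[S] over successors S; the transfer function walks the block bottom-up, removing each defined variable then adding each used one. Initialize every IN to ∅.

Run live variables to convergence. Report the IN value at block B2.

Per-block solution:
  B0: | IN={a, b, d, f} | OUT={a, b, d, f}
  B1: | IN={a, b, d, f} | OUT={a, b, d, e, f}
  B2: | IN={b, d, f} | OUT={a, b, d, f}
  B3: | IN={a, b, d, f} | OUT={a, b, d, e, f}
  B4: | IN={a, b, d, e, f} | OUT={a, b, d, e, f}
  B5: | IN={e, f} | OUT={e, f}
  B6: | IN={e, f} | OUT={}

Merge at B2: OUT[B2] = IN[B3] = {a, b, d, f}
Applying B2's transfer function to that OUT value gives IN[B2] (row B2 above).

Answer: {b, d, f}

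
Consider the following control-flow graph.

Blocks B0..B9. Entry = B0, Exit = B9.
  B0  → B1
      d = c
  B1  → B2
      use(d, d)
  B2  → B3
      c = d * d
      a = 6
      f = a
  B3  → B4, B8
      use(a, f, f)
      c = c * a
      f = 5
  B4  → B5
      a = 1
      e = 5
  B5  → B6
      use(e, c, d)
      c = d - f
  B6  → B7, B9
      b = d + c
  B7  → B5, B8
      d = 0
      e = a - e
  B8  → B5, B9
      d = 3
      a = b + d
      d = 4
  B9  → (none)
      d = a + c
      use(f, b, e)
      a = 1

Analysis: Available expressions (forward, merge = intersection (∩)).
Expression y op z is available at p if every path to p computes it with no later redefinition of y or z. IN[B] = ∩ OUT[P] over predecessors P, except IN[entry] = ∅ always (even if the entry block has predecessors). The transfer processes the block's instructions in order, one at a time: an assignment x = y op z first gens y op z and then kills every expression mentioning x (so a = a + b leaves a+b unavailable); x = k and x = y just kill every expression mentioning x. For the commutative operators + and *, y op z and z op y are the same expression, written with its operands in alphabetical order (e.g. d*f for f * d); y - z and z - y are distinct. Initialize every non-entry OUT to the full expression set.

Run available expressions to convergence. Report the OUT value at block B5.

Fixpoint table:
  B0:  IN={}  OUT={}
  B1:  IN={}  OUT={}
  B2:  IN={}  OUT={d*d}
  B3:  IN={d*d}  OUT={d*d}
  B4:  IN={d*d}  OUT={d*d}
  B5:  IN={}  OUT={d-f}
  B6:  IN={d-f}  OUT={c+d, d-f}
  B7:  IN={c+d, d-f}  OUT={}
  B8:  IN={}  OUT={}
  B9:  IN={}  OUT={}

Merge at B5: IN[B5] = OUT[B4] ∩ OUT[B7] ∩ OUT[B8] = {}
Applying B5's transfer function to that IN value gives OUT[B5] (row B5 above).

Answer: {d-f}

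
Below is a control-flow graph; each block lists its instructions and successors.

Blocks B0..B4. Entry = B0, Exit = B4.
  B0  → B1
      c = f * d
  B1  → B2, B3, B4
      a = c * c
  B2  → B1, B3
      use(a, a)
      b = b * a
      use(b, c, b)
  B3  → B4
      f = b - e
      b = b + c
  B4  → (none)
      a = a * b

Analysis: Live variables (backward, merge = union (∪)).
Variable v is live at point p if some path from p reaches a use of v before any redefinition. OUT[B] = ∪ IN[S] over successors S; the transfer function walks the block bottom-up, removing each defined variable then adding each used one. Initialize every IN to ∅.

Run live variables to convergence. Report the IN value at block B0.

Answer: {b, d, e, f}

Trace:
Converged values:
  B0:   IN={b, d, e, f}   OUT={b, c, e}
  B1:   IN={b, c, e}   OUT={a, b, c, e}
  B2:   IN={a, b, c, e}   OUT={a, b, c, e}
  B3:   IN={a, b, c, e}   OUT={a, b}
  B4:   IN={a, b}   OUT={}

Merge at B0: OUT[B0] = IN[B1] = {b, c, e}
Applying B0's transfer function to that OUT value gives IN[B0] (row B0 above).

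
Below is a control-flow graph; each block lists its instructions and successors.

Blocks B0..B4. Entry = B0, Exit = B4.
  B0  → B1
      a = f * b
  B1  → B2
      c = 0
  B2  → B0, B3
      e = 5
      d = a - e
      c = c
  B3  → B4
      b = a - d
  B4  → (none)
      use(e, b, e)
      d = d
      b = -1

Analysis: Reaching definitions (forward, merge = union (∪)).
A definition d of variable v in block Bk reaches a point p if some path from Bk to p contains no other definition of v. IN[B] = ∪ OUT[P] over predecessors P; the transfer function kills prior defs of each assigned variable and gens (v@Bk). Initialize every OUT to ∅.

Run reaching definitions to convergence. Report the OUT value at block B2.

Answer: {a@B0, c@B2, d@B2, e@B2}

Derivation:
Fixpoint table:
  B0: | IN={a@B0, c@B2, d@B2, e@B2} | OUT={a@B0, c@B2, d@B2, e@B2}
  B1: | IN={a@B0, c@B2, d@B2, e@B2} | OUT={a@B0, c@B1, d@B2, e@B2}
  B2: | IN={a@B0, c@B1, d@B2, e@B2} | OUT={a@B0, c@B2, d@B2, e@B2}
  B3: | IN={a@B0, c@B2, d@B2, e@B2} | OUT={a@B0, b@B3, c@B2, d@B2, e@B2}
  B4: | IN={a@B0, b@B3, c@B2, d@B2, e@B2} | OUT={a@B0, b@B4, c@B2, d@B4, e@B2}

Merge at B2: IN[B2] = OUT[B1] = {a@B0, c@B1, d@B2, e@B2}
Applying B2's transfer function to that IN value gives OUT[B2] (row B2 above).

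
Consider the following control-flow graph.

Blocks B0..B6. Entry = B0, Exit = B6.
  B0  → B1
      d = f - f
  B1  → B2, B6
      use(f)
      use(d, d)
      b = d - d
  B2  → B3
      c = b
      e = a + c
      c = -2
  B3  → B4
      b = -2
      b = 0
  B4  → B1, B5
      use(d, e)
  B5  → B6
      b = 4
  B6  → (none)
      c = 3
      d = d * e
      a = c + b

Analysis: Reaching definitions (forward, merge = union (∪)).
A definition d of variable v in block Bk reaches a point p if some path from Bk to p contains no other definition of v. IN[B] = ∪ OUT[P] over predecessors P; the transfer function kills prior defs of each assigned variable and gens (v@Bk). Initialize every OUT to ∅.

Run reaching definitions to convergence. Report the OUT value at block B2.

Answer: {b@B1, c@B2, d@B0, e@B2}

Working:
Per-block solution:
  B0: | IN={} | OUT={d@B0}
  B1: | IN={b@B3, c@B2, d@B0, e@B2} | OUT={b@B1, c@B2, d@B0, e@B2}
  B2: | IN={b@B1, c@B2, d@B0, e@B2} | OUT={b@B1, c@B2, d@B0, e@B2}
  B3: | IN={b@B1, c@B2, d@B0, e@B2} | OUT={b@B3, c@B2, d@B0, e@B2}
  B4: | IN={b@B3, c@B2, d@B0, e@B2} | OUT={b@B3, c@B2, d@B0, e@B2}
  B5: | IN={b@B3, c@B2, d@B0, e@B2} | OUT={b@B5, c@B2, d@B0, e@B2}
  B6: | IN={b@B1, b@B5, c@B2, d@B0, e@B2} | OUT={a@B6, b@B1, b@B5, c@B6, d@B6, e@B2}

Merge at B2: IN[B2] = OUT[B1] = {b@B1, c@B2, d@B0, e@B2}
Applying B2's transfer function to that IN value gives OUT[B2] (row B2 above).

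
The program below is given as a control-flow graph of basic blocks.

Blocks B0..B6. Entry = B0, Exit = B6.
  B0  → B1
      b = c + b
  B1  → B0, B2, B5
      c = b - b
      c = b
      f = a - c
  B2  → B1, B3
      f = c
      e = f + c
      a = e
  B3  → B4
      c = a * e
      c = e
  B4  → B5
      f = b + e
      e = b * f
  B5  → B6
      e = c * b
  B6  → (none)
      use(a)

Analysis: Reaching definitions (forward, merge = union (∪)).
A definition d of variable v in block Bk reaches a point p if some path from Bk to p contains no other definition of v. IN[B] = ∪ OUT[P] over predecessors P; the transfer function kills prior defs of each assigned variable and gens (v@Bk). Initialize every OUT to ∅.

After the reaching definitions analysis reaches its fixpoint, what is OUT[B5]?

Fixpoint table:
  B0:   IN={a@B2, b@B0, c@B1, e@B2, f@B1}   OUT={a@B2, b@B0, c@B1, e@B2, f@B1}
  B1:   IN={a@B2, b@B0, c@B1, e@B2, f@B1, f@B2}   OUT={a@B2, b@B0, c@B1, e@B2, f@B1}
  B2:   IN={a@B2, b@B0, c@B1, e@B2, f@B1}   OUT={a@B2, b@B0, c@B1, e@B2, f@B2}
  B3:   IN={a@B2, b@B0, c@B1, e@B2, f@B2}   OUT={a@B2, b@B0, c@B3, e@B2, f@B2}
  B4:   IN={a@B2, b@B0, c@B3, e@B2, f@B2}   OUT={a@B2, b@B0, c@B3, e@B4, f@B4}
  B5:   IN={a@B2, b@B0, c@B1, c@B3, e@B2, e@B4, f@B1, f@B4}   OUT={a@B2, b@B0, c@B1, c@B3, e@B5, f@B1, f@B4}
  B6:   IN={a@B2, b@B0, c@B1, c@B3, e@B5, f@B1, f@B4}   OUT={a@B2, b@B0, c@B1, c@B3, e@B5, f@B1, f@B4}

Merge at B5: IN[B5] = OUT[B1] ⊔ OUT[B4] = {a@B2, b@B0, c@B1, c@B3, e@B2, e@B4, f@B1, f@B4}
Applying B5's transfer function to that IN value gives OUT[B5] (row B5 above).

Answer: {a@B2, b@B0, c@B1, c@B3, e@B5, f@B1, f@B4}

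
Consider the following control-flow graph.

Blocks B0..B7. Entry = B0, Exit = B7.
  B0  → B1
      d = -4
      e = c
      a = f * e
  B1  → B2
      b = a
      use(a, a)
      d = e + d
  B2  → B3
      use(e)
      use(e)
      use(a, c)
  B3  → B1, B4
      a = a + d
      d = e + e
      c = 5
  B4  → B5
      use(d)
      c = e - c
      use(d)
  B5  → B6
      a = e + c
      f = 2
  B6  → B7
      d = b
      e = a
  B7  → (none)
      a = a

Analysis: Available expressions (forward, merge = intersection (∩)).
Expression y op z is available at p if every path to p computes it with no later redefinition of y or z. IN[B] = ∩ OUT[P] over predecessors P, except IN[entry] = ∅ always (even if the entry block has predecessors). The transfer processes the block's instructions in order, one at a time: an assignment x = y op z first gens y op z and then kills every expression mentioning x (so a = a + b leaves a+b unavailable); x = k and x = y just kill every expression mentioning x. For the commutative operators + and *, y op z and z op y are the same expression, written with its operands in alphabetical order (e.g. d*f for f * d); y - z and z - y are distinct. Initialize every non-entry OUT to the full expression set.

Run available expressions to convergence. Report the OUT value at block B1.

Fixpoint table:
  B0:   IN={}   OUT={e*f}
  B1:   IN={e*f}   OUT={e*f}
  B2:   IN={e*f}   OUT={e*f}
  B3:   IN={e*f}   OUT={e*f, e+e}
  B4:   IN={e*f, e+e}   OUT={e*f, e+e}
  B5:   IN={e*f, e+e}   OUT={c+e, e+e}
  B6:   IN={c+e, e+e}   OUT={}
  B7:   IN={}   OUT={}

Merge at B1: IN[B1] = OUT[B0] ∩ OUT[B3] = {e*f}
Applying B1's transfer function to that IN value gives OUT[B1] (row B1 above).

Answer: {e*f}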